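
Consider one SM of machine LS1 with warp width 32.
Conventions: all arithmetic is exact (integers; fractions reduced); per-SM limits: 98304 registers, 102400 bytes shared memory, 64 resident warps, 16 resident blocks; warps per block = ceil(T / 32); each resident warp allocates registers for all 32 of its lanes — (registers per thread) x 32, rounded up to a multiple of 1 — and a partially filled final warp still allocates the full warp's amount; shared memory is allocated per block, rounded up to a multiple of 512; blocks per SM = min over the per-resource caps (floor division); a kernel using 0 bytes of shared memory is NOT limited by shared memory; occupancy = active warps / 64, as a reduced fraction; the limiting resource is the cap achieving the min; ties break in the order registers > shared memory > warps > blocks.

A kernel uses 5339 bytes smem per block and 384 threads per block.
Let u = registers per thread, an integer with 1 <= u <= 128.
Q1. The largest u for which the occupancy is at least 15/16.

Answer: u = 51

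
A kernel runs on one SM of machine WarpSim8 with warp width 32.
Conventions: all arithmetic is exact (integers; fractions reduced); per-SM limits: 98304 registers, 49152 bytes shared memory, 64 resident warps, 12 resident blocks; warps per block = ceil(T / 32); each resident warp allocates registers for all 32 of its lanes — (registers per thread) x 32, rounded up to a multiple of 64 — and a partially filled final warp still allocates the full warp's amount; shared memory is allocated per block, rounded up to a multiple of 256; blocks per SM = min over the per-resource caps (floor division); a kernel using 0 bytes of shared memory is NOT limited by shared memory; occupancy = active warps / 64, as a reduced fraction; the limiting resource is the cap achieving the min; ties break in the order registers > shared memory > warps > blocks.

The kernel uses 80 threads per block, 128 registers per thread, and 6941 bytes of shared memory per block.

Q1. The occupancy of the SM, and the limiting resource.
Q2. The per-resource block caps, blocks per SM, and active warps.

Answer: occupancy 9/32, limited by shared memory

registers: 8 blocks
shared memory: 6 blocks
warps: 21 blocks
blocks: 12 blocks

Answer: 6 blocks, 18 active warps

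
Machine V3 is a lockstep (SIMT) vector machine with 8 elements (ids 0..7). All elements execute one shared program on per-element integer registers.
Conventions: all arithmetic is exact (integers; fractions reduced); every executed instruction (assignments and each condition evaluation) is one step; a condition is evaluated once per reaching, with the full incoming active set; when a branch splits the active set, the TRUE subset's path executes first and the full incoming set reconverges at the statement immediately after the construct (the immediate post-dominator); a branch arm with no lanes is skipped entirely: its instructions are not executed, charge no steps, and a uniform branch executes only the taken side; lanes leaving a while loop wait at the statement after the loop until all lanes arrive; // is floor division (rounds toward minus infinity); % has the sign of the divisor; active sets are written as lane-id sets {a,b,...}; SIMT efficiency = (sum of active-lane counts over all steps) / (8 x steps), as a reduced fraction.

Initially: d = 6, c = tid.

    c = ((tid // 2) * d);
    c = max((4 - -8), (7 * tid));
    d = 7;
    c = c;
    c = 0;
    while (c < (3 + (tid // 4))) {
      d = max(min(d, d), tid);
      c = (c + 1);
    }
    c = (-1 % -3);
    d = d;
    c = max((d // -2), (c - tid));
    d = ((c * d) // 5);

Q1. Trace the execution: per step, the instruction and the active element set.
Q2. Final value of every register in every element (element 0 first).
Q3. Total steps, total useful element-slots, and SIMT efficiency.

step 0: c <- ((tid // 2) * d)        {0,1,2,3,4,5,6,7}
step 1: c <- max((4 - -8), (7 * tid)) {0,1,2,3,4,5,6,7}
step 2: d <- 7                       {0,1,2,3,4,5,6,7}
step 3: c <- c                       {0,1,2,3,4,5,6,7}
step 4: c <- 0                       {0,1,2,3,4,5,6,7}
step 5: eval (c < (3 + (tid // 4)))  {0,1,2,3,4,5,6,7}
step 6: d <- max(min(d, d), tid)     {0,1,2,3,4,5,6,7}
step 7: c <- (c + 1)                 {0,1,2,3,4,5,6,7}
step 8: eval (c < (3 + (tid // 4)))  {0,1,2,3,4,5,6,7}
step 9: d <- max(min(d, d), tid)     {0,1,2,3,4,5,6,7}
step 10: c <- (c + 1)                 {0,1,2,3,4,5,6,7}
step 11: eval (c < (3 + (tid // 4)))  {0,1,2,3,4,5,6,7}
step 12: d <- max(min(d, d), tid)     {0,1,2,3,4,5,6,7}
step 13: c <- (c + 1)                 {0,1,2,3,4,5,6,7}
step 14: eval (c < (3 + (tid // 4)))  {0,1,2,3,4,5,6,7}
step 15: d <- max(min(d, d), tid)     {4,5,6,7}
step 16: c <- (c + 1)                 {4,5,6,7}
step 17: eval (c < (3 + (tid // 4)))  {4,5,6,7}
step 18: c <- (-1 % -3)               {0,1,2,3,4,5,6,7}
step 19: d <- d                       {0,1,2,3,4,5,6,7}
step 20: c <- max((d // -2), (c - tid)) {0,1,2,3,4,5,6,7}
step 21: d <- ((c * d) // 5)          {0,1,2,3,4,5,6,7}

Answer: 22 steps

d: -2,-3,-5,-6,-6,-6,-6,-6
c: -1,-2,-3,-4,-4,-4,-4,-4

steps = 22; useful = 164; efficiency = 164/176 = 41/44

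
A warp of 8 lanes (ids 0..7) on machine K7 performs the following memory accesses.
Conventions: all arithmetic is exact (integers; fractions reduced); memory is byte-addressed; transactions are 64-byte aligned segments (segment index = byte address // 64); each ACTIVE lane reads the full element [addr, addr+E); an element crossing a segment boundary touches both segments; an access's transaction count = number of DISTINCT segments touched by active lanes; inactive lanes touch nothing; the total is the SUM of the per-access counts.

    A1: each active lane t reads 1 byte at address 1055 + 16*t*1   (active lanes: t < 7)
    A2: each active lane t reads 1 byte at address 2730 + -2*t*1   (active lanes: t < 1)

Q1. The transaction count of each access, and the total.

A1: 2 transactions
A2: 1 transaction

Answer: 2,1; total 3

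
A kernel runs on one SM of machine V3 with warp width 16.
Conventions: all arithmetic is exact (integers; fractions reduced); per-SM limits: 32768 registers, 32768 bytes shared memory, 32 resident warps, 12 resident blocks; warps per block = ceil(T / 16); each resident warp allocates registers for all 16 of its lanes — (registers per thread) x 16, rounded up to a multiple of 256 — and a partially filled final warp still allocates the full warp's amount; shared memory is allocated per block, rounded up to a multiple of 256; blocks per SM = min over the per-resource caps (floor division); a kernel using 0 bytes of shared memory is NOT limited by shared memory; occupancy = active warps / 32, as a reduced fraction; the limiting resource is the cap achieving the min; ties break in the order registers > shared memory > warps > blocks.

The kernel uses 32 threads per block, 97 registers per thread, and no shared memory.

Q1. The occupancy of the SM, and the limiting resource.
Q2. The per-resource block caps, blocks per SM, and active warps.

Answer: occupancy 9/16, limited by registers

registers: 9 blocks
shared memory: no limit (kernel uses none)
warps: 16 blocks
blocks: 12 blocks

Answer: 9 blocks, 18 active warps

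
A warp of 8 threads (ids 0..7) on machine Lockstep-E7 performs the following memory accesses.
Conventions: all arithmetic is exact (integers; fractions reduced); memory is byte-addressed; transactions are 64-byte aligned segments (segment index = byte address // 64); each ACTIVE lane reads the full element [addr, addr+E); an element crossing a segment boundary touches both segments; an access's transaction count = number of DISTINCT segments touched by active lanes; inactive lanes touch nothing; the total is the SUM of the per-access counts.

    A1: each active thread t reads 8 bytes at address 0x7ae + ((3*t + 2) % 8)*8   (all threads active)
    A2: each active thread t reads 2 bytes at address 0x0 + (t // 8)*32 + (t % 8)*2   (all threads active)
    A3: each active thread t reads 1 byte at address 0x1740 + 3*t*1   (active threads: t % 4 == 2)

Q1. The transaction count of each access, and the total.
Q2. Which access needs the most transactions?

A1: 2 transactions
A2: 1 transaction
A3: 1 transaction

Answer: 2,1,1; total 4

Answer: A1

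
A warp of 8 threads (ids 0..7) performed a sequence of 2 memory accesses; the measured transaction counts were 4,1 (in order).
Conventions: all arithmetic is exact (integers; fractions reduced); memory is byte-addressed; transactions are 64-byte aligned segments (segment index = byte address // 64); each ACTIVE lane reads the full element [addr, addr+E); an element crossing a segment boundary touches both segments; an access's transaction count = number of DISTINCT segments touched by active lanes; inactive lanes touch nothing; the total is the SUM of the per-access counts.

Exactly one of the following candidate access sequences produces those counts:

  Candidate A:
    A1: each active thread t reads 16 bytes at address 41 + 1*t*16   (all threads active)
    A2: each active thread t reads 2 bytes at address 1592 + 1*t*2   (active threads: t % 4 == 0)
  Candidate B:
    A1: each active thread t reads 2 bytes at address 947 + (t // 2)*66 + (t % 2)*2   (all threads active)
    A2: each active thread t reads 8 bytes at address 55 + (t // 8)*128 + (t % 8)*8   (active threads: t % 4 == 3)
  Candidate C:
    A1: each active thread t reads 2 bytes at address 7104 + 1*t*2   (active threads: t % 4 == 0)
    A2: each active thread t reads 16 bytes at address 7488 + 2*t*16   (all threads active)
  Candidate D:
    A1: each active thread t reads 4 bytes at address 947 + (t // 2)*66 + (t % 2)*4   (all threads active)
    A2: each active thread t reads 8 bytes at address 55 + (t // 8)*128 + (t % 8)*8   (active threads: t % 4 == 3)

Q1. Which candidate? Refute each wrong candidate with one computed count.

A: A1 gives 3 transactions, not 4
C: A1 gives 1 transaction, not 4
D: A1 gives 5 transactions, not 4
B: all counts match (4,1)

Answer: B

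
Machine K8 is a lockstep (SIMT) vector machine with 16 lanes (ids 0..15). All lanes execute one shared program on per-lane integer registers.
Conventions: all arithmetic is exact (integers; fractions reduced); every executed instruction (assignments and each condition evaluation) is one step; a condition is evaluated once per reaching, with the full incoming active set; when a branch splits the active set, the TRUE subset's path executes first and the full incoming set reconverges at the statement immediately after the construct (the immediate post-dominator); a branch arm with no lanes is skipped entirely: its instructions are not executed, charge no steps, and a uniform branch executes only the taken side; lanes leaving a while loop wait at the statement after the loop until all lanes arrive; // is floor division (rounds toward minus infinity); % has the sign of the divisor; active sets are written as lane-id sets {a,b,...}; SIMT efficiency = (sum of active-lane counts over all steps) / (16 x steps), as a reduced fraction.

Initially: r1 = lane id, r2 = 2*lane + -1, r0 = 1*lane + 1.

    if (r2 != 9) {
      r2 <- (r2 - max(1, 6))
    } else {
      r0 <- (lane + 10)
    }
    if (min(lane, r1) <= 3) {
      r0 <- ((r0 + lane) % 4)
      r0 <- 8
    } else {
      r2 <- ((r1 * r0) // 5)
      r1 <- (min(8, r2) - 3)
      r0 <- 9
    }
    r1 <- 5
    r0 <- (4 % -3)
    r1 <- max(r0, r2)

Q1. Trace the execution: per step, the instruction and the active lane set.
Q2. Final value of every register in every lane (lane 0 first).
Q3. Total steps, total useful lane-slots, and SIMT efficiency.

step 0: eval (r2 != 9)               {0,1,2,3,4,5,6,7,8,9,10,11,12,13,14,15}
step 1: r2 <- (r2 - max(1, 6))       {0,1,2,3,4,6,7,8,9,10,11,12,13,14,15}
step 2: r0 <- (lane + 10)            {5}
step 3: eval (min(lane, r1) <= 3)    {0,1,2,3,4,5,6,7,8,9,10,11,12,13,14,15}
step 4: r0 <- ((r0 + lane) % 4)      {0,1,2,3}
step 5: r0 <- 8                      {0,1,2,3}
step 6: r2 <- ((r1 * r0) // 5)       {4,5,6,7,8,9,10,11,12,13,14,15}
step 7: r1 <- (min(8, r2) - 3)       {4,5,6,7,8,9,10,11,12,13,14,15}
step 8: r0 <- 9                      {4,5,6,7,8,9,10,11,12,13,14,15}
step 9: r1 <- 5                      {0,1,2,3,4,5,6,7,8,9,10,11,12,13,14,15}
step 10: r0 <- (4 % -3)               {0,1,2,3,4,5,6,7,8,9,10,11,12,13,14,15}
step 11: r1 <- max(r0, r2)            {0,1,2,3,4,5,6,7,8,9,10,11,12,13,14,15}

Answer: 12 steps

r1: -2,-2,-2,-1,4,15,8,11,14,18,22,26,31,36,42,48
r2: -7,-5,-3,-1,4,15,8,11,14,18,22,26,31,36,42,48
r0: -2,-2,-2,-2,-2,-2,-2,-2,-2,-2,-2,-2,-2,-2,-2,-2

steps = 12; useful = 140; efficiency = 140/192 = 35/48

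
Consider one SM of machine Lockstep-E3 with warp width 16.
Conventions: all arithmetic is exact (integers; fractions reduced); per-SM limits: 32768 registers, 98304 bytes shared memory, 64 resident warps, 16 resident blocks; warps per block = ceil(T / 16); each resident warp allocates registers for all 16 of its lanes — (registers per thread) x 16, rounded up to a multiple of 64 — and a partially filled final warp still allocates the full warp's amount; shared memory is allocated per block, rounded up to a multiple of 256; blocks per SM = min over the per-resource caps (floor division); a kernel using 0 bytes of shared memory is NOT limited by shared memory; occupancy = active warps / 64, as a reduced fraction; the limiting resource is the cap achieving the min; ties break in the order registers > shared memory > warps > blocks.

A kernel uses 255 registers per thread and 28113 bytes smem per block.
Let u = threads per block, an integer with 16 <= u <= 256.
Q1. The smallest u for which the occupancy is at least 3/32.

Answer: u = 17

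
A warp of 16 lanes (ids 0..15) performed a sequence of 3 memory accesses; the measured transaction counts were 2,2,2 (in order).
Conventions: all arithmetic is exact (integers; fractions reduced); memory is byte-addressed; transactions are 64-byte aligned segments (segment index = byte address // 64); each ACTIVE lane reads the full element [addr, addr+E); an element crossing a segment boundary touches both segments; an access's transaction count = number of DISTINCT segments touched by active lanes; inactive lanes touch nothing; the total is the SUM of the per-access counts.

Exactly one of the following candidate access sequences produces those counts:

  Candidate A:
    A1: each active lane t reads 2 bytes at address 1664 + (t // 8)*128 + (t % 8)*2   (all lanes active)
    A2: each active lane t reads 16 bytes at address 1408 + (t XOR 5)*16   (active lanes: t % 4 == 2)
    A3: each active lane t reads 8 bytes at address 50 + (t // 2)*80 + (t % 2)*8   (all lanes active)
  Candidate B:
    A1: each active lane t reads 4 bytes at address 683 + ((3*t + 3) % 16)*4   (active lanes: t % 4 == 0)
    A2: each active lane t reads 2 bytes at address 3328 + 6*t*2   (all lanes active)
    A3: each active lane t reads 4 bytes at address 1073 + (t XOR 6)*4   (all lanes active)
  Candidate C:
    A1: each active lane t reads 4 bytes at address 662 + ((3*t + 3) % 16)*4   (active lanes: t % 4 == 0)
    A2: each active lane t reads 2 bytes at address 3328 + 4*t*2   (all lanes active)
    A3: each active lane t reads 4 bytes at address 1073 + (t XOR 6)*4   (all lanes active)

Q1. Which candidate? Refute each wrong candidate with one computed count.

A: A2 gives 4 transactions, not 2
B: A2 gives 3 transactions, not 2
C: all counts match (2,2,2)

Answer: C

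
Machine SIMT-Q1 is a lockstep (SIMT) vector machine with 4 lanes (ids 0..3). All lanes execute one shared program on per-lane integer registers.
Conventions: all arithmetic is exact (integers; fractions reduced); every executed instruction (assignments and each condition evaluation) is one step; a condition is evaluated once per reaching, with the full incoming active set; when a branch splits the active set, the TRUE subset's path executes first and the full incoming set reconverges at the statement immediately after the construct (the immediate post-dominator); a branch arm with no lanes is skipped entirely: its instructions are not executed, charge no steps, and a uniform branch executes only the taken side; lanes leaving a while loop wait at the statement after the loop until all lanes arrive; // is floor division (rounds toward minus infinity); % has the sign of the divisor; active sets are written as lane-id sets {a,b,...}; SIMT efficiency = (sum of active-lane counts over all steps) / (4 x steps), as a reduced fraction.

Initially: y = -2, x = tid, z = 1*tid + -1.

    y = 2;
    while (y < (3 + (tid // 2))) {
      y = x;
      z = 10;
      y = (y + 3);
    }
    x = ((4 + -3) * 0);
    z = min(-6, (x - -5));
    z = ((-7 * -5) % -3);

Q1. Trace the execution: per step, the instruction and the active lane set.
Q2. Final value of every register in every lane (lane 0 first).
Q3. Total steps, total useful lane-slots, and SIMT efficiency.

step 0: y <- 2                       {0,1,2,3}
step 1: eval (y < (3 + (tid // 2)))  {0,1,2,3}
step 2: y <- x                       {0,1,2,3}
step 3: z <- 10                      {0,1,2,3}
step 4: y <- (y + 3)                 {0,1,2,3}
step 5: eval (y < (3 + (tid // 2)))  {0,1,2,3}
step 6: x <- ((4 + -3) * 0)          {0,1,2,3}
step 7: z <- min(-6, (x - -5))       {0,1,2,3}
step 8: z <- ((-7 * -5) % -3)        {0,1,2,3}

Answer: 9 steps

y: 3,4,5,6
x: 0,0,0,0
z: -1,-1,-1,-1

steps = 9; useful = 36; efficiency = 36/36 = 1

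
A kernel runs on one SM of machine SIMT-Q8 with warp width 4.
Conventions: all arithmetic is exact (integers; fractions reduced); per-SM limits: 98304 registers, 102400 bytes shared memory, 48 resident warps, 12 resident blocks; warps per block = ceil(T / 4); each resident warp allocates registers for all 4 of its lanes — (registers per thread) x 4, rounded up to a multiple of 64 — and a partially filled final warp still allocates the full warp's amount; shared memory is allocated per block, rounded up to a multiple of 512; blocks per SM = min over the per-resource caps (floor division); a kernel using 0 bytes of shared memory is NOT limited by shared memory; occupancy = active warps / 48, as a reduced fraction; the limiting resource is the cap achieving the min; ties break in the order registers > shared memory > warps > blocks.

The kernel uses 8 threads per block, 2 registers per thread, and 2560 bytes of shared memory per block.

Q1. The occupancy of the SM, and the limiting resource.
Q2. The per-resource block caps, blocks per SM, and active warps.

Answer: occupancy 1/2, limited by blocks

registers: 768 blocks
shared memory: 40 blocks
warps: 24 blocks
blocks: 12 blocks

Answer: 12 blocks, 24 active warps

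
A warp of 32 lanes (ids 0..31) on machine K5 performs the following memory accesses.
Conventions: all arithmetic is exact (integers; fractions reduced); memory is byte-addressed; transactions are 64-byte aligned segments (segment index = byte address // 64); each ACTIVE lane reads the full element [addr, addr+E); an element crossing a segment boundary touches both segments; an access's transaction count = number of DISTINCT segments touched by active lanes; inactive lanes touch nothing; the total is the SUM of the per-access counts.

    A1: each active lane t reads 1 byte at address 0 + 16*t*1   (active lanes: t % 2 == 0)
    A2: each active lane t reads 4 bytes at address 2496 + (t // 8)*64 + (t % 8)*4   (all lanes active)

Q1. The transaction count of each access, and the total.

A1: 8 transactions
A2: 4 transactions

Answer: 8,4; total 12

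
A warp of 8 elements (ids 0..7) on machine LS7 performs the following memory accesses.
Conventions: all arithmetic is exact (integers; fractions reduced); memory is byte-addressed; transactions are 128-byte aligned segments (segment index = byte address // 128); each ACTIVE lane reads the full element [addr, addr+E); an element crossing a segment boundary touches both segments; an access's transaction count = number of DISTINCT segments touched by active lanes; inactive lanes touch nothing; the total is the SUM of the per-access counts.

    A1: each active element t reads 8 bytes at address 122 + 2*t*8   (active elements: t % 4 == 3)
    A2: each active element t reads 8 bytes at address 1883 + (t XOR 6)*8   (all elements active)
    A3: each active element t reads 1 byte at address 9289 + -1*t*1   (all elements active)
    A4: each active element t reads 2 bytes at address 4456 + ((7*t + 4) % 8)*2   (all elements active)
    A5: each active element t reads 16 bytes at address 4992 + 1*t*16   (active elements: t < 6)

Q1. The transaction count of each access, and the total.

A1: 1 transaction
A2: 2 transactions
A3: 1 transaction
A4: 1 transaction
A5: 1 transaction

Answer: 1,2,1,1,1; total 6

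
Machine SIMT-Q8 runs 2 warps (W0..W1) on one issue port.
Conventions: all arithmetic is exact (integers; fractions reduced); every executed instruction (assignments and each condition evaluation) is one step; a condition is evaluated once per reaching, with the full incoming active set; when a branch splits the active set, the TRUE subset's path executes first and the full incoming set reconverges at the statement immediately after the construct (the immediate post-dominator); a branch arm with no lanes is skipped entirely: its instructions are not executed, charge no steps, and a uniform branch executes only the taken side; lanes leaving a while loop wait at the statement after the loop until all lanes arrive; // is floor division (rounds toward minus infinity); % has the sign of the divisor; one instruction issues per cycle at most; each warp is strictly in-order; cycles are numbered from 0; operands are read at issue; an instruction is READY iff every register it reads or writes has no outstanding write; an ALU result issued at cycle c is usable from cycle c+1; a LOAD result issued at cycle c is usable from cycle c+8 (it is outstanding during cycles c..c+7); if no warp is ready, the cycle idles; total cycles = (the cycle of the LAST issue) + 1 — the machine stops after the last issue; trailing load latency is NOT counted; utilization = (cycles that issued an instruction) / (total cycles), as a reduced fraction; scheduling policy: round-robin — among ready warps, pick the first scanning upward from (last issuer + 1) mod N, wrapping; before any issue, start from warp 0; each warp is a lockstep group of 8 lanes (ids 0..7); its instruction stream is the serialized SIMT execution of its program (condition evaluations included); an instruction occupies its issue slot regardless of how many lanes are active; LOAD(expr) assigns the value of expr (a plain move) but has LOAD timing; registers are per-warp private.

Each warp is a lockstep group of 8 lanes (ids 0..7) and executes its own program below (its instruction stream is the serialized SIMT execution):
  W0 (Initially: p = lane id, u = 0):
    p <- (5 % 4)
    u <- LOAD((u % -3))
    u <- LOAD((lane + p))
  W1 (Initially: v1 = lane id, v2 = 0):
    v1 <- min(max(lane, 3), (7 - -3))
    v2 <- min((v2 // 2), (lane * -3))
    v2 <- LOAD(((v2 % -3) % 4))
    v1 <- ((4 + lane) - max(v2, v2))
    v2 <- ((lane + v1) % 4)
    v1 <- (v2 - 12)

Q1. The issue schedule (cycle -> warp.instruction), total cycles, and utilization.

cycle 0: W0.I0
cycle 1: W1.I0
cycle 2: W0.I1
cycle 3: W1.I1
cycle 4: W1.I2
cycle 5: idle
cycle 6: idle
cycle 7: idle
cycle 8: idle
cycle 9: idle
cycle 10: W0.I2
cycle 11: idle
cycle 12: W1.I3
cycle 13: W1.I4
cycle 14: W1.I5

Answer: 15 cycles, utilization 3/5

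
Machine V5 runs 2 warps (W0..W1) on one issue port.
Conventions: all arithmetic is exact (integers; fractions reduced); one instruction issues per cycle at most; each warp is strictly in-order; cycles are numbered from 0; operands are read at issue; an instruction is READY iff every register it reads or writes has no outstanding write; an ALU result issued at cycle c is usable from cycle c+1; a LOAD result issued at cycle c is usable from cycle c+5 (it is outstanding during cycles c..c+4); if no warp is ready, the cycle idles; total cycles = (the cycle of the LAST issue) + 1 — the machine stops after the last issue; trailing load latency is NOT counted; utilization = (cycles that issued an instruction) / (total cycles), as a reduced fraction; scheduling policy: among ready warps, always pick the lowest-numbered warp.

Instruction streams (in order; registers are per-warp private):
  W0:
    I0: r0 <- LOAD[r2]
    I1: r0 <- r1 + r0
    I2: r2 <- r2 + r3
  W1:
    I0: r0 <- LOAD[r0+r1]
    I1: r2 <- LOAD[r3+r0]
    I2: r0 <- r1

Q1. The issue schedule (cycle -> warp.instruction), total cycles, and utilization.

cycle 0: W0.I0
cycle 1: W1.I0
cycle 2: idle
cycle 3: idle
cycle 4: idle
cycle 5: W0.I1
cycle 6: W0.I2
cycle 7: W1.I1
cycle 8: W1.I2

Answer: 9 cycles, utilization 2/3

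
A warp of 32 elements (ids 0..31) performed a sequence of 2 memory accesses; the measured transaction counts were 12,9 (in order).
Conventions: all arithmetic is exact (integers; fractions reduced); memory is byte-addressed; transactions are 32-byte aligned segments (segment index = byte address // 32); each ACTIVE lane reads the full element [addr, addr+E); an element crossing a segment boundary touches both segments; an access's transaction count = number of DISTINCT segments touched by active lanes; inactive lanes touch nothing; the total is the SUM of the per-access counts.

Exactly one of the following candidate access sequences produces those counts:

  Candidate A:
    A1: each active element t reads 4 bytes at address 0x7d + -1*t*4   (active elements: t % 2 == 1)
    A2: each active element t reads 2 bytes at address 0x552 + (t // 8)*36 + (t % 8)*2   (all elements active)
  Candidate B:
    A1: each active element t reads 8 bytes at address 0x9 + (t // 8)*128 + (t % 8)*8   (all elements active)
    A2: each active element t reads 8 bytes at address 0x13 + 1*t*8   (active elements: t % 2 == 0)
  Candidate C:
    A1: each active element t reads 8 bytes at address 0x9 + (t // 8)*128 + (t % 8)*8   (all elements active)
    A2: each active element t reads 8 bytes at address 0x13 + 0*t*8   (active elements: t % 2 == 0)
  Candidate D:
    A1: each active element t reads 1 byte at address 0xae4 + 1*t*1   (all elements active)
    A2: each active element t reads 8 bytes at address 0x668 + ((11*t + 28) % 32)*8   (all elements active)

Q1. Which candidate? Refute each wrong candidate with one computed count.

A: A1 gives 4 transactions, not 12
C: A2 gives 1 transaction, not 9
D: A1 gives 2 transactions, not 12
B: all counts match (12,9)

Answer: B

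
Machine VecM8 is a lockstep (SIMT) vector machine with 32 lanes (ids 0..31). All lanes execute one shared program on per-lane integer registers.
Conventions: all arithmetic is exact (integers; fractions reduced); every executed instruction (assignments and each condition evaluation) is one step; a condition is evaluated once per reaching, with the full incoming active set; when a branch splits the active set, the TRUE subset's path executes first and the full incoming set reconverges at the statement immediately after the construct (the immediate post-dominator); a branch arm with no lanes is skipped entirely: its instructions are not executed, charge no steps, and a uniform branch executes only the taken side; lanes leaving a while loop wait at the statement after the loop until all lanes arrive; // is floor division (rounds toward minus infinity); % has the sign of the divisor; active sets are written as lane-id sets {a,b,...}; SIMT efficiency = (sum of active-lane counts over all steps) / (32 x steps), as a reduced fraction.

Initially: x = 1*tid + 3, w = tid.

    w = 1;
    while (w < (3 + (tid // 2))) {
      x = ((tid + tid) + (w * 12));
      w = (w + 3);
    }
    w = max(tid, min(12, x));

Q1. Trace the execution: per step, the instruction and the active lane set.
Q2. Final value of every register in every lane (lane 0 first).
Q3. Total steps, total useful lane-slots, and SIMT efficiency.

step 0: w <- 1                       {0,1,2,3,4,5,6,7,8,9,10,11,12,13,14,15,16,17,18,19,20,21,22,23,24,25,26,27,28,29,30,31}
step 1: eval (w < (3 + (tid // 2)))  {0,1,2,3,4,5,6,7,8,9,10,11,12,13,14,15,16,17,18,19,20,21,22,23,24,25,26,27,28,29,30,31}
step 2: x <- ((tid + tid) + (w * 12)) {0,1,2,3,4,5,6,7,8,9,10,11,12,13,14,15,16,17,18,19,20,21,22,23,24,25,26,27,28,29,30,31}
step 3: w <- (w + 3)                 {0,1,2,3,4,5,6,7,8,9,10,11,12,13,14,15,16,17,18,19,20,21,22,23,24,25,26,27,28,29,30,31}
step 4: eval (w < (3 + (tid // 2)))  {0,1,2,3,4,5,6,7,8,9,10,11,12,13,14,15,16,17,18,19,20,21,22,23,24,25,26,27,28,29,30,31}
step 5: x <- ((tid + tid) + (w * 12)) {4,5,6,7,8,9,10,11,12,13,14,15,16,17,18,19,20,21,22,23,24,25,26,27,28,29,30,31}
step 6: w <- (w + 3)                 {4,5,6,7,8,9,10,11,12,13,14,15,16,17,18,19,20,21,22,23,24,25,26,27,28,29,30,31}
step 7: eval (w < (3 + (tid // 2)))  {4,5,6,7,8,9,10,11,12,13,14,15,16,17,18,19,20,21,22,23,24,25,26,27,28,29,30,31}
step 8: x <- ((tid + tid) + (w * 12)) {10,11,12,13,14,15,16,17,18,19,20,21,22,23,24,25,26,27,28,29,30,31}
step 9: w <- (w + 3)                 {10,11,12,13,14,15,16,17,18,19,20,21,22,23,24,25,26,27,28,29,30,31}
step 10: eval (w < (3 + (tid // 2)))  {10,11,12,13,14,15,16,17,18,19,20,21,22,23,24,25,26,27,28,29,30,31}
step 11: x <- ((tid + tid) + (w * 12)) {16,17,18,19,20,21,22,23,24,25,26,27,28,29,30,31}
step 12: w <- (w + 3)                 {16,17,18,19,20,21,22,23,24,25,26,27,28,29,30,31}
step 13: eval (w < (3 + (tid // 2)))  {16,17,18,19,20,21,22,23,24,25,26,27,28,29,30,31}
step 14: x <- ((tid + tid) + (w * 12)) {22,23,24,25,26,27,28,29,30,31}
step 15: w <- (w + 3)                 {22,23,24,25,26,27,28,29,30,31}
step 16: eval (w < (3 + (tid // 2)))  {22,23,24,25,26,27,28,29,30,31}
step 17: x <- ((tid + tid) + (w * 12)) {28,29,30,31}
step 18: w <- (w + 3)                 {28,29,30,31}
step 19: eval (w < (3 + (tid // 2)))  {28,29,30,31}
step 20: w <- max(tid, min(12, x))    {0,1,2,3,4,5,6,7,8,9,10,11,12,13,14,15,16,17,18,19,20,21,22,23,24,25,26,27,28,29,30,31}

Answer: 21 steps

x: 12,14,16,18,56,58,60,62,64,66,104,106,108,110,112,114,152,154,156,158,160,162,200,202,204,206,208,210,248,250,252,254
w: 12,12,12,12,12,12,12,12,12,12,12,12,12,13,14,15,16,17,18,19,20,21,22,23,24,25,26,27,28,29,30,31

steps = 21; useful = 432; efficiency = 432/672 = 9/14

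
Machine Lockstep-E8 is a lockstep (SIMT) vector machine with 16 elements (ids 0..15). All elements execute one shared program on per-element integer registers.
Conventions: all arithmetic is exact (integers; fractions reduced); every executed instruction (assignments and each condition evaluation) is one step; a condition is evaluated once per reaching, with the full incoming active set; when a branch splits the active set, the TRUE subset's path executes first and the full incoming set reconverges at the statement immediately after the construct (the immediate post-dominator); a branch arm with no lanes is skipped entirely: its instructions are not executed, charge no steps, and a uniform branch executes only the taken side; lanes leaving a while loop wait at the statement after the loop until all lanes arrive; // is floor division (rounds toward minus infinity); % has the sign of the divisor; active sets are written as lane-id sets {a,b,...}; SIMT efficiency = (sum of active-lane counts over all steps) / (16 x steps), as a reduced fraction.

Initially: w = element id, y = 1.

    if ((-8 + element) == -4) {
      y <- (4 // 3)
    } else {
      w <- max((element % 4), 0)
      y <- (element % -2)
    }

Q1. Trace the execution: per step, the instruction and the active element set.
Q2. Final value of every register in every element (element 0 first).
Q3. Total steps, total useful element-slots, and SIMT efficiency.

step 0: eval ((-8 + element) == -4)  {0,1,2,3,4,5,6,7,8,9,10,11,12,13,14,15}
step 1: y <- (4 // 3)                {4}
step 2: w <- max((element % 4), 0)   {0,1,2,3,5,6,7,8,9,10,11,12,13,14,15}
step 3: y <- (element % -2)          {0,1,2,3,5,6,7,8,9,10,11,12,13,14,15}

Answer: 4 steps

w: 0,1,2,3,4,1,2,3,0,1,2,3,0,1,2,3
y: 0,-1,0,-1,1,-1,0,-1,0,-1,0,-1,0,-1,0,-1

steps = 4; useful = 47; efficiency = 47/64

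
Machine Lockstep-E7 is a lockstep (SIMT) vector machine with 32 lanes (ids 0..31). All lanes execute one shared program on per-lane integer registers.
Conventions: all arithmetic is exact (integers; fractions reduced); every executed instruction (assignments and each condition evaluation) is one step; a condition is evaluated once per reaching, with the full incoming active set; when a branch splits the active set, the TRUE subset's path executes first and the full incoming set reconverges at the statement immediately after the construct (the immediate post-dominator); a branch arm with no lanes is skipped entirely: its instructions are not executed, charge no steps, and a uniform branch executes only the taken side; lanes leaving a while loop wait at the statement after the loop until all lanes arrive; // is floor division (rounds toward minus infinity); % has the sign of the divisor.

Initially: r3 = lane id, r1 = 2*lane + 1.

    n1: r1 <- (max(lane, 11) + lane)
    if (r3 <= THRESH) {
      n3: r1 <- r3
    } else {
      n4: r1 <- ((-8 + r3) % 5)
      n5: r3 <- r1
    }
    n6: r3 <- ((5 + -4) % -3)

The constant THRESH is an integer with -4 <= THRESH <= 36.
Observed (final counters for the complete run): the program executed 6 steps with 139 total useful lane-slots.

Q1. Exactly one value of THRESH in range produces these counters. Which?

Answer: THRESH = 20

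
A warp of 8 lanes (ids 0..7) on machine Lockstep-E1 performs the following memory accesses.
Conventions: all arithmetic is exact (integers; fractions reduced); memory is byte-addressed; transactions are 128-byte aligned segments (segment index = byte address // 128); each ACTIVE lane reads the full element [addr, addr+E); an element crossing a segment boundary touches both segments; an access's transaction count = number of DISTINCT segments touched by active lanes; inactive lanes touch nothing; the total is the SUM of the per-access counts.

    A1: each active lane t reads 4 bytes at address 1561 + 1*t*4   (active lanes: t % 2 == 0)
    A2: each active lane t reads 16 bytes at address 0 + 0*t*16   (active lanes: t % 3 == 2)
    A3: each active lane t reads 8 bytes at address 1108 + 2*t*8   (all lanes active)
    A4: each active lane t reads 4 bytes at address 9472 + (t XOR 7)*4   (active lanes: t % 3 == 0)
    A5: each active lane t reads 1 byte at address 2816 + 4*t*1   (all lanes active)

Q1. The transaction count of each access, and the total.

A1: 1 transaction
A2: 1 transaction
A3: 2 transactions
A4: 1 transaction
A5: 1 transaction

Answer: 1,1,2,1,1; total 6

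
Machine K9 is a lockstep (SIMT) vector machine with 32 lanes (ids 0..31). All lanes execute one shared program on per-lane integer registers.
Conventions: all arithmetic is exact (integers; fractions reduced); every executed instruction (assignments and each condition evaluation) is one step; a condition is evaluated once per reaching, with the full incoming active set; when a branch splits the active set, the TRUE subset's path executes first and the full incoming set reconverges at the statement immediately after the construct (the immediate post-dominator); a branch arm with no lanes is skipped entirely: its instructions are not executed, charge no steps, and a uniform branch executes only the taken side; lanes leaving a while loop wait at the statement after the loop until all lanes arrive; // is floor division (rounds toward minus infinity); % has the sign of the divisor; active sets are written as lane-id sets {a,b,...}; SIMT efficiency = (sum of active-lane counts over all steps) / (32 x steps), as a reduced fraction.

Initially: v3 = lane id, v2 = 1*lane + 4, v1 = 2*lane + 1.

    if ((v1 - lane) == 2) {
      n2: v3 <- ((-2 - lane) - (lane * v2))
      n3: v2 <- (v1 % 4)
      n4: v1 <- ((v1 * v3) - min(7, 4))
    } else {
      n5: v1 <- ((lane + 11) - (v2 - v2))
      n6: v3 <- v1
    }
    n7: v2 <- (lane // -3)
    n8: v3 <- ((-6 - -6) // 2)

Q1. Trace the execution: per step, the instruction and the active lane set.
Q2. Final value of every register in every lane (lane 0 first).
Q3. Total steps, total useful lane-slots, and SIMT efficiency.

step 0: eval ((v1 - lane) == 2)      {0,1,2,3,4,5,6,7,8,9,10,11,12,13,14,15,16,17,18,19,20,21,22,23,24,25,26,27,28,29,30,31}
step 1: v3 <- ((-2 - lane) - (lane * v2)) {1}
step 2: v2 <- (v1 % 4)               {1}
step 3: v1 <- ((v1 * v3) - min(7, 4)) {1}
step 4: v1 <- ((lane + 11) - (v2 - v2)) {0,2,3,4,5,6,7,8,9,10,11,12,13,14,15,16,17,18,19,20,21,22,23,24,25,26,27,28,29,30,31}
step 5: v3 <- v1                     {0,2,3,4,5,6,7,8,9,10,11,12,13,14,15,16,17,18,19,20,21,22,23,24,25,26,27,28,29,30,31}
step 6: v2 <- (lane // -3)           {0,1,2,3,4,5,6,7,8,9,10,11,12,13,14,15,16,17,18,19,20,21,22,23,24,25,26,27,28,29,30,31}
step 7: v3 <- ((-6 - -6) // 2)       {0,1,2,3,4,5,6,7,8,9,10,11,12,13,14,15,16,17,18,19,20,21,22,23,24,25,26,27,28,29,30,31}

Answer: 8 steps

v3: 0,0,0,0,0,0,0,0,0,0,0,0,0,0,0,0,0,0,0,0,0,0,0,0,0,0,0,0,0,0,0,0
v2: 0,-1,-1,-1,-2,-2,-2,-3,-3,-3,-4,-4,-4,-5,-5,-5,-6,-6,-6,-7,-7,-7,-8,-8,-8,-9,-9,-9,-10,-10,-10,-11
v1: 11,-28,13,14,15,16,17,18,19,20,21,22,23,24,25,26,27,28,29,30,31,32,33,34,35,36,37,38,39,40,41,42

steps = 8; useful = 161; efficiency = 161/256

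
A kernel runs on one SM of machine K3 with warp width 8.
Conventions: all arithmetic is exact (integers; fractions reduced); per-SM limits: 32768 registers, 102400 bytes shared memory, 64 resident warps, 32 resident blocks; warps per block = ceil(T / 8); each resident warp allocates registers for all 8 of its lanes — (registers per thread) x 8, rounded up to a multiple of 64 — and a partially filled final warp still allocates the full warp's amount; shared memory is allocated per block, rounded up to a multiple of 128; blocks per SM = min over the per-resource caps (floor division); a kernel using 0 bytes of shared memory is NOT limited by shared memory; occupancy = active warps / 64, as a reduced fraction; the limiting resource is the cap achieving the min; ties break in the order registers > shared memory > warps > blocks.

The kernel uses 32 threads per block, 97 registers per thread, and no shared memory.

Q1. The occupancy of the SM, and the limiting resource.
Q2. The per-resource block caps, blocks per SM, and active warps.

Answer: occupancy 9/16, limited by registers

registers: 9 blocks
shared memory: no limit (kernel uses none)
warps: 16 blocks
blocks: 32 blocks

Answer: 9 blocks, 36 active warps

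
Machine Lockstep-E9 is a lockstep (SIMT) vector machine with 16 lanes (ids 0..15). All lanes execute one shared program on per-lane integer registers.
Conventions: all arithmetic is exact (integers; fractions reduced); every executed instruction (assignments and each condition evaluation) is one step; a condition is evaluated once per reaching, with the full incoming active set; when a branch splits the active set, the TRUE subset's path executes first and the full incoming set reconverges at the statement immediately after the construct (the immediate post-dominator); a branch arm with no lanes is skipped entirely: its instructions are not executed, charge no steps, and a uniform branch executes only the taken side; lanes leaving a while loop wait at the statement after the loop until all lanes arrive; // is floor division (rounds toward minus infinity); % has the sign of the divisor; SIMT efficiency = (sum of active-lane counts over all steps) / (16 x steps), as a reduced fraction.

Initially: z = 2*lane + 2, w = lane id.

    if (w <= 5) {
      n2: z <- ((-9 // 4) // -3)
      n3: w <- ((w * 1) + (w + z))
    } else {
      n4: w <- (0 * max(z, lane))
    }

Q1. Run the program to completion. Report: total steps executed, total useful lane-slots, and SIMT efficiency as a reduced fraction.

Answer: 4 steps, 38 useful, 19/32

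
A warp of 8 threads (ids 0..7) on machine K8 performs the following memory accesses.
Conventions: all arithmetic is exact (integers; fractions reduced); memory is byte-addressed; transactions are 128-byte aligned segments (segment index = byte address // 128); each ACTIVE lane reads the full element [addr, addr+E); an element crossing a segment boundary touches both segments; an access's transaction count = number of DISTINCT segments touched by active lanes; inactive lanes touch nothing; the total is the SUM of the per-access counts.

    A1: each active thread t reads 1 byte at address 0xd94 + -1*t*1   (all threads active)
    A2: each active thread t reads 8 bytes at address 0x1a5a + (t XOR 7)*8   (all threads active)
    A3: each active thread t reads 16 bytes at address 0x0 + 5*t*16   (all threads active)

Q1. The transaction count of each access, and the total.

A1: 1 transaction
A2: 2 transactions
A3: 5 transactions

Answer: 1,2,5; total 8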